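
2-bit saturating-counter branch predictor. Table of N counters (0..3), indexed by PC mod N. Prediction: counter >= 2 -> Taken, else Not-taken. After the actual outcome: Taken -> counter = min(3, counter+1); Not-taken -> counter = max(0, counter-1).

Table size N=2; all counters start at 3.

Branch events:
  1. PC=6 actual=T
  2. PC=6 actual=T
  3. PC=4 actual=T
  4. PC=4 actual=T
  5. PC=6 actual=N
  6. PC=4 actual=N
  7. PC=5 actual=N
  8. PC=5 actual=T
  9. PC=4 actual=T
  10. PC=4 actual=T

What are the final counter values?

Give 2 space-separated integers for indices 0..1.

Answer: 3 3

Derivation:
Ev 1: PC=6 idx=0 pred=T actual=T -> ctr[0]=3
Ev 2: PC=6 idx=0 pred=T actual=T -> ctr[0]=3
Ev 3: PC=4 idx=0 pred=T actual=T -> ctr[0]=3
Ev 4: PC=4 idx=0 pred=T actual=T -> ctr[0]=3
Ev 5: PC=6 idx=0 pred=T actual=N -> ctr[0]=2
Ev 6: PC=4 idx=0 pred=T actual=N -> ctr[0]=1
Ev 7: PC=5 idx=1 pred=T actual=N -> ctr[1]=2
Ev 8: PC=5 idx=1 pred=T actual=T -> ctr[1]=3
Ev 9: PC=4 idx=0 pred=N actual=T -> ctr[0]=2
Ev 10: PC=4 idx=0 pred=T actual=T -> ctr[0]=3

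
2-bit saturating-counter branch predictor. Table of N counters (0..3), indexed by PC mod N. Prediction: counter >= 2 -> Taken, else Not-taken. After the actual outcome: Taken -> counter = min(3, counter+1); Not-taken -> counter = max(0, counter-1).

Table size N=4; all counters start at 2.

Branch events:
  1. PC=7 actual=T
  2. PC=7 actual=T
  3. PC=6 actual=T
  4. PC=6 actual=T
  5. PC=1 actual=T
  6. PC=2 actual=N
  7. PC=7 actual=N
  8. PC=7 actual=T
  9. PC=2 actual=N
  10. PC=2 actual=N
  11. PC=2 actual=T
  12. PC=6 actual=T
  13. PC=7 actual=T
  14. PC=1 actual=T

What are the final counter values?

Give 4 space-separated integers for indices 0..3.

Ev 1: PC=7 idx=3 pred=T actual=T -> ctr[3]=3
Ev 2: PC=7 idx=3 pred=T actual=T -> ctr[3]=3
Ev 3: PC=6 idx=2 pred=T actual=T -> ctr[2]=3
Ev 4: PC=6 idx=2 pred=T actual=T -> ctr[2]=3
Ev 5: PC=1 idx=1 pred=T actual=T -> ctr[1]=3
Ev 6: PC=2 idx=2 pred=T actual=N -> ctr[2]=2
Ev 7: PC=7 idx=3 pred=T actual=N -> ctr[3]=2
Ev 8: PC=7 idx=3 pred=T actual=T -> ctr[3]=3
Ev 9: PC=2 idx=2 pred=T actual=N -> ctr[2]=1
Ev 10: PC=2 idx=2 pred=N actual=N -> ctr[2]=0
Ev 11: PC=2 idx=2 pred=N actual=T -> ctr[2]=1
Ev 12: PC=6 idx=2 pred=N actual=T -> ctr[2]=2
Ev 13: PC=7 idx=3 pred=T actual=T -> ctr[3]=3
Ev 14: PC=1 idx=1 pred=T actual=T -> ctr[1]=3

Answer: 2 3 2 3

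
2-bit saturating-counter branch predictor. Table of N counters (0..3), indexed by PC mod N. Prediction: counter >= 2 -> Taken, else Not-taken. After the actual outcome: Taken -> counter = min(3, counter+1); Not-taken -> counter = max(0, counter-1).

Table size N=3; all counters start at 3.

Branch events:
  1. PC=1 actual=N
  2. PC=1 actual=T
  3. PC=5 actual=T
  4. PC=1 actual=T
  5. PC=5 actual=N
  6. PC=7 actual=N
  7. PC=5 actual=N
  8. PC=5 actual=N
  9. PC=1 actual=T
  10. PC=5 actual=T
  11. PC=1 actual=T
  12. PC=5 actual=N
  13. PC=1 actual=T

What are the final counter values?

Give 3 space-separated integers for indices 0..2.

Ev 1: PC=1 idx=1 pred=T actual=N -> ctr[1]=2
Ev 2: PC=1 idx=1 pred=T actual=T -> ctr[1]=3
Ev 3: PC=5 idx=2 pred=T actual=T -> ctr[2]=3
Ev 4: PC=1 idx=1 pred=T actual=T -> ctr[1]=3
Ev 5: PC=5 idx=2 pred=T actual=N -> ctr[2]=2
Ev 6: PC=7 idx=1 pred=T actual=N -> ctr[1]=2
Ev 7: PC=5 idx=2 pred=T actual=N -> ctr[2]=1
Ev 8: PC=5 idx=2 pred=N actual=N -> ctr[2]=0
Ev 9: PC=1 idx=1 pred=T actual=T -> ctr[1]=3
Ev 10: PC=5 idx=2 pred=N actual=T -> ctr[2]=1
Ev 11: PC=1 idx=1 pred=T actual=T -> ctr[1]=3
Ev 12: PC=5 idx=2 pred=N actual=N -> ctr[2]=0
Ev 13: PC=1 idx=1 pred=T actual=T -> ctr[1]=3

Answer: 3 3 0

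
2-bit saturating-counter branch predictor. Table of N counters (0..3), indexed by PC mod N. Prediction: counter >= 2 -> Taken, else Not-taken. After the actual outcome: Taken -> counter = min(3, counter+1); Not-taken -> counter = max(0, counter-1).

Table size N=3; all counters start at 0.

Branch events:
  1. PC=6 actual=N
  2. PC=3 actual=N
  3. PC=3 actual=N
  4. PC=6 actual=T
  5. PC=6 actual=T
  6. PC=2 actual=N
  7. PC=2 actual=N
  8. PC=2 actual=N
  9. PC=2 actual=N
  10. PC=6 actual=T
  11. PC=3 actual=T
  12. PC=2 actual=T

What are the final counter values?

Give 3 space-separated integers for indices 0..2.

Ev 1: PC=6 idx=0 pred=N actual=N -> ctr[0]=0
Ev 2: PC=3 idx=0 pred=N actual=N -> ctr[0]=0
Ev 3: PC=3 idx=0 pred=N actual=N -> ctr[0]=0
Ev 4: PC=6 idx=0 pred=N actual=T -> ctr[0]=1
Ev 5: PC=6 idx=0 pred=N actual=T -> ctr[0]=2
Ev 6: PC=2 idx=2 pred=N actual=N -> ctr[2]=0
Ev 7: PC=2 idx=2 pred=N actual=N -> ctr[2]=0
Ev 8: PC=2 idx=2 pred=N actual=N -> ctr[2]=0
Ev 9: PC=2 idx=2 pred=N actual=N -> ctr[2]=0
Ev 10: PC=6 idx=0 pred=T actual=T -> ctr[0]=3
Ev 11: PC=3 idx=0 pred=T actual=T -> ctr[0]=3
Ev 12: PC=2 idx=2 pred=N actual=T -> ctr[2]=1

Answer: 3 0 1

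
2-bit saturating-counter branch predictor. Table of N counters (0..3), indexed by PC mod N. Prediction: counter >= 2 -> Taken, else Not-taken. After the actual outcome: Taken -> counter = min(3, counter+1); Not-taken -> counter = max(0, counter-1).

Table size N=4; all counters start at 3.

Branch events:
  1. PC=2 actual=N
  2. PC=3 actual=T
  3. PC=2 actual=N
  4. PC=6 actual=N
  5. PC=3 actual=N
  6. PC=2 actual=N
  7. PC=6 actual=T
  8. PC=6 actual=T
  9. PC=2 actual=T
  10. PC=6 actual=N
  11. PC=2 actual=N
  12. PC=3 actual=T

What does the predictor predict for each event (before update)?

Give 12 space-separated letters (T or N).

Ev 1: PC=2 idx=2 pred=T actual=N -> ctr[2]=2
Ev 2: PC=3 idx=3 pred=T actual=T -> ctr[3]=3
Ev 3: PC=2 idx=2 pred=T actual=N -> ctr[2]=1
Ev 4: PC=6 idx=2 pred=N actual=N -> ctr[2]=0
Ev 5: PC=3 idx=3 pred=T actual=N -> ctr[3]=2
Ev 6: PC=2 idx=2 pred=N actual=N -> ctr[2]=0
Ev 7: PC=6 idx=2 pred=N actual=T -> ctr[2]=1
Ev 8: PC=6 idx=2 pred=N actual=T -> ctr[2]=2
Ev 9: PC=2 idx=2 pred=T actual=T -> ctr[2]=3
Ev 10: PC=6 idx=2 pred=T actual=N -> ctr[2]=2
Ev 11: PC=2 idx=2 pred=T actual=N -> ctr[2]=1
Ev 12: PC=3 idx=3 pred=T actual=T -> ctr[3]=3

Answer: T T T N T N N N T T T T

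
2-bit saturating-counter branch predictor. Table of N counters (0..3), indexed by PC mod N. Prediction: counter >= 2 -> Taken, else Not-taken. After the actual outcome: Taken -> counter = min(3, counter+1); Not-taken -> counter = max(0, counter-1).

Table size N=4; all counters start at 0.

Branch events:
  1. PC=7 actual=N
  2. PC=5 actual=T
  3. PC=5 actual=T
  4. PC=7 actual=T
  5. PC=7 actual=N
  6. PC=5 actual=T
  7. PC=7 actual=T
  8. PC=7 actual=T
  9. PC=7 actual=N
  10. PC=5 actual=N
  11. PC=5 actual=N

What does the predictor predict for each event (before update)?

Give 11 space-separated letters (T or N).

Ev 1: PC=7 idx=3 pred=N actual=N -> ctr[3]=0
Ev 2: PC=5 idx=1 pred=N actual=T -> ctr[1]=1
Ev 3: PC=5 idx=1 pred=N actual=T -> ctr[1]=2
Ev 4: PC=7 idx=3 pred=N actual=T -> ctr[3]=1
Ev 5: PC=7 idx=3 pred=N actual=N -> ctr[3]=0
Ev 6: PC=5 idx=1 pred=T actual=T -> ctr[1]=3
Ev 7: PC=7 idx=3 pred=N actual=T -> ctr[3]=1
Ev 8: PC=7 idx=3 pred=N actual=T -> ctr[3]=2
Ev 9: PC=7 idx=3 pred=T actual=N -> ctr[3]=1
Ev 10: PC=5 idx=1 pred=T actual=N -> ctr[1]=2
Ev 11: PC=5 idx=1 pred=T actual=N -> ctr[1]=1

Answer: N N N N N T N N T T T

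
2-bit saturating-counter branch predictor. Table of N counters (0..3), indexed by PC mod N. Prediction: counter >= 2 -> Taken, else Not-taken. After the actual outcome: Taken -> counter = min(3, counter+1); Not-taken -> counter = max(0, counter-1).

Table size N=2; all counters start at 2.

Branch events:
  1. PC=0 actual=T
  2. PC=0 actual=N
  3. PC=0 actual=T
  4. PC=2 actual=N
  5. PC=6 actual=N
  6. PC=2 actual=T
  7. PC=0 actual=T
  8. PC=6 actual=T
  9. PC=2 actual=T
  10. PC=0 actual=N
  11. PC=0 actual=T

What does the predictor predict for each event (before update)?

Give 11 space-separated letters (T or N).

Ev 1: PC=0 idx=0 pred=T actual=T -> ctr[0]=3
Ev 2: PC=0 idx=0 pred=T actual=N -> ctr[0]=2
Ev 3: PC=0 idx=0 pred=T actual=T -> ctr[0]=3
Ev 4: PC=2 idx=0 pred=T actual=N -> ctr[0]=2
Ev 5: PC=6 idx=0 pred=T actual=N -> ctr[0]=1
Ev 6: PC=2 idx=0 pred=N actual=T -> ctr[0]=2
Ev 7: PC=0 idx=0 pred=T actual=T -> ctr[0]=3
Ev 8: PC=6 idx=0 pred=T actual=T -> ctr[0]=3
Ev 9: PC=2 idx=0 pred=T actual=T -> ctr[0]=3
Ev 10: PC=0 idx=0 pred=T actual=N -> ctr[0]=2
Ev 11: PC=0 idx=0 pred=T actual=T -> ctr[0]=3

Answer: T T T T T N T T T T T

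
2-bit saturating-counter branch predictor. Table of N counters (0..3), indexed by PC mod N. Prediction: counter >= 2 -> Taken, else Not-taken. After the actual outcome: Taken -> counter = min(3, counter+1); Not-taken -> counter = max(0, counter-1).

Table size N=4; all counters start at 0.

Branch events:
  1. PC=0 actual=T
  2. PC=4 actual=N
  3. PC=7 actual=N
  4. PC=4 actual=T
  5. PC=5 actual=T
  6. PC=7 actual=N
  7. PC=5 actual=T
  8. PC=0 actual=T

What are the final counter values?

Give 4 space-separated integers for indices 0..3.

Answer: 2 2 0 0

Derivation:
Ev 1: PC=0 idx=0 pred=N actual=T -> ctr[0]=1
Ev 2: PC=4 idx=0 pred=N actual=N -> ctr[0]=0
Ev 3: PC=7 idx=3 pred=N actual=N -> ctr[3]=0
Ev 4: PC=4 idx=0 pred=N actual=T -> ctr[0]=1
Ev 5: PC=5 idx=1 pred=N actual=T -> ctr[1]=1
Ev 6: PC=7 idx=3 pred=N actual=N -> ctr[3]=0
Ev 7: PC=5 idx=1 pred=N actual=T -> ctr[1]=2
Ev 8: PC=0 idx=0 pred=N actual=T -> ctr[0]=2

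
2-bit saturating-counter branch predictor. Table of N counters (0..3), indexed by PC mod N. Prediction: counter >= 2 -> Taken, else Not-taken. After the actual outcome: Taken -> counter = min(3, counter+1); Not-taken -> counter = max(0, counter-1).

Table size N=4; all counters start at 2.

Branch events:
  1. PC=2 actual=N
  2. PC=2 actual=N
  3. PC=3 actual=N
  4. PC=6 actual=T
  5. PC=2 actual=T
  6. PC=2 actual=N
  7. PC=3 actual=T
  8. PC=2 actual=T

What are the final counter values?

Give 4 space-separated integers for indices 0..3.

Answer: 2 2 2 2

Derivation:
Ev 1: PC=2 idx=2 pred=T actual=N -> ctr[2]=1
Ev 2: PC=2 idx=2 pred=N actual=N -> ctr[2]=0
Ev 3: PC=3 idx=3 pred=T actual=N -> ctr[3]=1
Ev 4: PC=6 idx=2 pred=N actual=T -> ctr[2]=1
Ev 5: PC=2 idx=2 pred=N actual=T -> ctr[2]=2
Ev 6: PC=2 idx=2 pred=T actual=N -> ctr[2]=1
Ev 7: PC=3 idx=3 pred=N actual=T -> ctr[3]=2
Ev 8: PC=2 idx=2 pred=N actual=T -> ctr[2]=2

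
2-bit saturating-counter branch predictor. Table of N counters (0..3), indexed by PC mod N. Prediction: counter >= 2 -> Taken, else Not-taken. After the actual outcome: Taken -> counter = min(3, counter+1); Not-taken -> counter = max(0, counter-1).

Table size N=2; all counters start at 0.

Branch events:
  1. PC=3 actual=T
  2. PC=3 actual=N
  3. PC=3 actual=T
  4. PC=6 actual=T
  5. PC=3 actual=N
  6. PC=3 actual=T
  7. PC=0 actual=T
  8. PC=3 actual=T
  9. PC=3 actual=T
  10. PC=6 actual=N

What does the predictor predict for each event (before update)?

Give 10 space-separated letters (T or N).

Ev 1: PC=3 idx=1 pred=N actual=T -> ctr[1]=1
Ev 2: PC=3 idx=1 pred=N actual=N -> ctr[1]=0
Ev 3: PC=3 idx=1 pred=N actual=T -> ctr[1]=1
Ev 4: PC=6 idx=0 pred=N actual=T -> ctr[0]=1
Ev 5: PC=3 idx=1 pred=N actual=N -> ctr[1]=0
Ev 6: PC=3 idx=1 pred=N actual=T -> ctr[1]=1
Ev 7: PC=0 idx=0 pred=N actual=T -> ctr[0]=2
Ev 8: PC=3 idx=1 pred=N actual=T -> ctr[1]=2
Ev 9: PC=3 idx=1 pred=T actual=T -> ctr[1]=3
Ev 10: PC=6 idx=0 pred=T actual=N -> ctr[0]=1

Answer: N N N N N N N N T T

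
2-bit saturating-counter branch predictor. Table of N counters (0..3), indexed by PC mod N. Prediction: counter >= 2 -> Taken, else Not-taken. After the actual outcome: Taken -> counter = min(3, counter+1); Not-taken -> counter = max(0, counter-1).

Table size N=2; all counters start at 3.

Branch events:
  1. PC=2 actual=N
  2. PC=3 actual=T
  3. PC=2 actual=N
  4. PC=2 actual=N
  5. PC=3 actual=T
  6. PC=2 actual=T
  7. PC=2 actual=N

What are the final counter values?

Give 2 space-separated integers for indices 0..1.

Answer: 0 3

Derivation:
Ev 1: PC=2 idx=0 pred=T actual=N -> ctr[0]=2
Ev 2: PC=3 idx=1 pred=T actual=T -> ctr[1]=3
Ev 3: PC=2 idx=0 pred=T actual=N -> ctr[0]=1
Ev 4: PC=2 idx=0 pred=N actual=N -> ctr[0]=0
Ev 5: PC=3 idx=1 pred=T actual=T -> ctr[1]=3
Ev 6: PC=2 idx=0 pred=N actual=T -> ctr[0]=1
Ev 7: PC=2 idx=0 pred=N actual=N -> ctr[0]=0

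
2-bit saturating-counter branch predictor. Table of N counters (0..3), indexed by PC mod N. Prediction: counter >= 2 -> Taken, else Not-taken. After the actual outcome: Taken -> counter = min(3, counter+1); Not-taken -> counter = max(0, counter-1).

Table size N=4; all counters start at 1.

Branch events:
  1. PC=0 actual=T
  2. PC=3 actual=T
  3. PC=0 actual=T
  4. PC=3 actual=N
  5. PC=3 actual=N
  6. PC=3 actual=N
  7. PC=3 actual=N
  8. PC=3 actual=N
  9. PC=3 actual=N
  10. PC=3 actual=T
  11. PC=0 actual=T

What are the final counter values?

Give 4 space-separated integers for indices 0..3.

Answer: 3 1 1 1

Derivation:
Ev 1: PC=0 idx=0 pred=N actual=T -> ctr[0]=2
Ev 2: PC=3 idx=3 pred=N actual=T -> ctr[3]=2
Ev 3: PC=0 idx=0 pred=T actual=T -> ctr[0]=3
Ev 4: PC=3 idx=3 pred=T actual=N -> ctr[3]=1
Ev 5: PC=3 idx=3 pred=N actual=N -> ctr[3]=0
Ev 6: PC=3 idx=3 pred=N actual=N -> ctr[3]=0
Ev 7: PC=3 idx=3 pred=N actual=N -> ctr[3]=0
Ev 8: PC=3 idx=3 pred=N actual=N -> ctr[3]=0
Ev 9: PC=3 idx=3 pred=N actual=N -> ctr[3]=0
Ev 10: PC=3 idx=3 pred=N actual=T -> ctr[3]=1
Ev 11: PC=0 idx=0 pred=T actual=T -> ctr[0]=3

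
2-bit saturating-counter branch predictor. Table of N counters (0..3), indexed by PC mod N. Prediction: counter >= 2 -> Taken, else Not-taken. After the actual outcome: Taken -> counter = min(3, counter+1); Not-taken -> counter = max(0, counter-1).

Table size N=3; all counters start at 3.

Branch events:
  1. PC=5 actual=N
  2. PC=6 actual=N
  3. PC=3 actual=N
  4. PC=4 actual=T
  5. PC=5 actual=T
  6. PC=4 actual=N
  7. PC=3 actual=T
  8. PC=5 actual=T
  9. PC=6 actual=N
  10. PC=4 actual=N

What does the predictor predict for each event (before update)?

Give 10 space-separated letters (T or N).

Answer: T T T T T T N T T T

Derivation:
Ev 1: PC=5 idx=2 pred=T actual=N -> ctr[2]=2
Ev 2: PC=6 idx=0 pred=T actual=N -> ctr[0]=2
Ev 3: PC=3 idx=0 pred=T actual=N -> ctr[0]=1
Ev 4: PC=4 idx=1 pred=T actual=T -> ctr[1]=3
Ev 5: PC=5 idx=2 pred=T actual=T -> ctr[2]=3
Ev 6: PC=4 idx=1 pred=T actual=N -> ctr[1]=2
Ev 7: PC=3 idx=0 pred=N actual=T -> ctr[0]=2
Ev 8: PC=5 idx=2 pred=T actual=T -> ctr[2]=3
Ev 9: PC=6 idx=0 pred=T actual=N -> ctr[0]=1
Ev 10: PC=4 idx=1 pred=T actual=N -> ctr[1]=1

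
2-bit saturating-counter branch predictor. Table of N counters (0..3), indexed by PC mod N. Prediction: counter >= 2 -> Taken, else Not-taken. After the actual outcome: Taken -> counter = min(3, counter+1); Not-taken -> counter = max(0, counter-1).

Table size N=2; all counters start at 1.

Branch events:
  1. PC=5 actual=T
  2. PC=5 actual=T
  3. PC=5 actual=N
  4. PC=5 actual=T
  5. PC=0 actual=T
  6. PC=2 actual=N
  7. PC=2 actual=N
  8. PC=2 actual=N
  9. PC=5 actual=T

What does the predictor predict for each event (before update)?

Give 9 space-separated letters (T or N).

Ev 1: PC=5 idx=1 pred=N actual=T -> ctr[1]=2
Ev 2: PC=5 idx=1 pred=T actual=T -> ctr[1]=3
Ev 3: PC=5 idx=1 pred=T actual=N -> ctr[1]=2
Ev 4: PC=5 idx=1 pred=T actual=T -> ctr[1]=3
Ev 5: PC=0 idx=0 pred=N actual=T -> ctr[0]=2
Ev 6: PC=2 idx=0 pred=T actual=N -> ctr[0]=1
Ev 7: PC=2 idx=0 pred=N actual=N -> ctr[0]=0
Ev 8: PC=2 idx=0 pred=N actual=N -> ctr[0]=0
Ev 9: PC=5 idx=1 pred=T actual=T -> ctr[1]=3

Answer: N T T T N T N N T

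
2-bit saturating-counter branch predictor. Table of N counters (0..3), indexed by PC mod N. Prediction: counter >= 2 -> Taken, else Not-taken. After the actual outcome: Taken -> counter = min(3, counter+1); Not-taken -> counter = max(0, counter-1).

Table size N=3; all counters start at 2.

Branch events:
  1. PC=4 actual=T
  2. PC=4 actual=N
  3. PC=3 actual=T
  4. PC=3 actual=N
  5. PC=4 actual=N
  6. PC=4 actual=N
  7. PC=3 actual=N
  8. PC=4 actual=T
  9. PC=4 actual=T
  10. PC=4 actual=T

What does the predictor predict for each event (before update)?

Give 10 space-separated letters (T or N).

Ev 1: PC=4 idx=1 pred=T actual=T -> ctr[1]=3
Ev 2: PC=4 idx=1 pred=T actual=N -> ctr[1]=2
Ev 3: PC=3 idx=0 pred=T actual=T -> ctr[0]=3
Ev 4: PC=3 idx=0 pred=T actual=N -> ctr[0]=2
Ev 5: PC=4 idx=1 pred=T actual=N -> ctr[1]=1
Ev 6: PC=4 idx=1 pred=N actual=N -> ctr[1]=0
Ev 7: PC=3 idx=0 pred=T actual=N -> ctr[0]=1
Ev 8: PC=4 idx=1 pred=N actual=T -> ctr[1]=1
Ev 9: PC=4 idx=1 pred=N actual=T -> ctr[1]=2
Ev 10: PC=4 idx=1 pred=T actual=T -> ctr[1]=3

Answer: T T T T T N T N N T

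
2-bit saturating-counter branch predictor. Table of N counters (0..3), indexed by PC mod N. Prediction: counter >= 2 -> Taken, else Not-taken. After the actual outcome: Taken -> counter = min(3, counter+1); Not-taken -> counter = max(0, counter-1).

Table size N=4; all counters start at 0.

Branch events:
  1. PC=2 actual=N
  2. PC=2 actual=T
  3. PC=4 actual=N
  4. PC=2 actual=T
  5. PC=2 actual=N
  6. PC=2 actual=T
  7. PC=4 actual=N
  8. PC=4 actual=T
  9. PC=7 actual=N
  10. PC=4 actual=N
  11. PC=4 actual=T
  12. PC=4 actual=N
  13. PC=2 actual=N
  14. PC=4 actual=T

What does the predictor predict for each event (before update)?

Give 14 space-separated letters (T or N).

Answer: N N N N T N N N N N N N T N

Derivation:
Ev 1: PC=2 idx=2 pred=N actual=N -> ctr[2]=0
Ev 2: PC=2 idx=2 pred=N actual=T -> ctr[2]=1
Ev 3: PC=4 idx=0 pred=N actual=N -> ctr[0]=0
Ev 4: PC=2 idx=2 pred=N actual=T -> ctr[2]=2
Ev 5: PC=2 idx=2 pred=T actual=N -> ctr[2]=1
Ev 6: PC=2 idx=2 pred=N actual=T -> ctr[2]=2
Ev 7: PC=4 idx=0 pred=N actual=N -> ctr[0]=0
Ev 8: PC=4 idx=0 pred=N actual=T -> ctr[0]=1
Ev 9: PC=7 idx=3 pred=N actual=N -> ctr[3]=0
Ev 10: PC=4 idx=0 pred=N actual=N -> ctr[0]=0
Ev 11: PC=4 idx=0 pred=N actual=T -> ctr[0]=1
Ev 12: PC=4 idx=0 pred=N actual=N -> ctr[0]=0
Ev 13: PC=2 idx=2 pred=T actual=N -> ctr[2]=1
Ev 14: PC=4 idx=0 pred=N actual=T -> ctr[0]=1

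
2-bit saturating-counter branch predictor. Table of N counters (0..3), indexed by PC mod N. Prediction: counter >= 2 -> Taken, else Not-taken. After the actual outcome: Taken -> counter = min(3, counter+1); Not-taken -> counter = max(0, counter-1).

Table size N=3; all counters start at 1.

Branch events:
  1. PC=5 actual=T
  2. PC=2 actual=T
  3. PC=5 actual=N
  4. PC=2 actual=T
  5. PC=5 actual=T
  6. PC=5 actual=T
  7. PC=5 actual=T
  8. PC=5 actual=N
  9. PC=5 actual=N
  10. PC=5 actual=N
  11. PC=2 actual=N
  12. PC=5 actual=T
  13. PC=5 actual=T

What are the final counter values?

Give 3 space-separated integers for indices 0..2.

Answer: 1 1 2

Derivation:
Ev 1: PC=5 idx=2 pred=N actual=T -> ctr[2]=2
Ev 2: PC=2 idx=2 pred=T actual=T -> ctr[2]=3
Ev 3: PC=5 idx=2 pred=T actual=N -> ctr[2]=2
Ev 4: PC=2 idx=2 pred=T actual=T -> ctr[2]=3
Ev 5: PC=5 idx=2 pred=T actual=T -> ctr[2]=3
Ev 6: PC=5 idx=2 pred=T actual=T -> ctr[2]=3
Ev 7: PC=5 idx=2 pred=T actual=T -> ctr[2]=3
Ev 8: PC=5 idx=2 pred=T actual=N -> ctr[2]=2
Ev 9: PC=5 idx=2 pred=T actual=N -> ctr[2]=1
Ev 10: PC=5 idx=2 pred=N actual=N -> ctr[2]=0
Ev 11: PC=2 idx=2 pred=N actual=N -> ctr[2]=0
Ev 12: PC=5 idx=2 pred=N actual=T -> ctr[2]=1
Ev 13: PC=5 idx=2 pred=N actual=T -> ctr[2]=2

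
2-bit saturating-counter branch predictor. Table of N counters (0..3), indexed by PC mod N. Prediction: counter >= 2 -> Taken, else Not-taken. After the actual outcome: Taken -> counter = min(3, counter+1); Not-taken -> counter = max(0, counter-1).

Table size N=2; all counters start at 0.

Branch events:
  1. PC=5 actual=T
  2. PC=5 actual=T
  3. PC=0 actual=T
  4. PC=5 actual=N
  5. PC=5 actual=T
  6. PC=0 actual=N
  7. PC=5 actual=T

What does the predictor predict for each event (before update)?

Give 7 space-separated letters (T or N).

Ev 1: PC=5 idx=1 pred=N actual=T -> ctr[1]=1
Ev 2: PC=5 idx=1 pred=N actual=T -> ctr[1]=2
Ev 3: PC=0 idx=0 pred=N actual=T -> ctr[0]=1
Ev 4: PC=5 idx=1 pred=T actual=N -> ctr[1]=1
Ev 5: PC=5 idx=1 pred=N actual=T -> ctr[1]=2
Ev 6: PC=0 idx=0 pred=N actual=N -> ctr[0]=0
Ev 7: PC=5 idx=1 pred=T actual=T -> ctr[1]=3

Answer: N N N T N N T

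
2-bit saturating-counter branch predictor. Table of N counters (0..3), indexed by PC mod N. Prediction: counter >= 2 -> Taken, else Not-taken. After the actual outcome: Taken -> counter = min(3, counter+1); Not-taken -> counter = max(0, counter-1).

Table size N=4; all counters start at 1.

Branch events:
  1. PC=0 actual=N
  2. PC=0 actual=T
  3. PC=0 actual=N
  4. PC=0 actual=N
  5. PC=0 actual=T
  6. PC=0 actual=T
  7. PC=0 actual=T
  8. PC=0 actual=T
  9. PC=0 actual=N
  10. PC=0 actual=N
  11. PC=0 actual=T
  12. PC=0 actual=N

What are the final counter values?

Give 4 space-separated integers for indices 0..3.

Ev 1: PC=0 idx=0 pred=N actual=N -> ctr[0]=0
Ev 2: PC=0 idx=0 pred=N actual=T -> ctr[0]=1
Ev 3: PC=0 idx=0 pred=N actual=N -> ctr[0]=0
Ev 4: PC=0 idx=0 pred=N actual=N -> ctr[0]=0
Ev 5: PC=0 idx=0 pred=N actual=T -> ctr[0]=1
Ev 6: PC=0 idx=0 pred=N actual=T -> ctr[0]=2
Ev 7: PC=0 idx=0 pred=T actual=T -> ctr[0]=3
Ev 8: PC=0 idx=0 pred=T actual=T -> ctr[0]=3
Ev 9: PC=0 idx=0 pred=T actual=N -> ctr[0]=2
Ev 10: PC=0 idx=0 pred=T actual=N -> ctr[0]=1
Ev 11: PC=0 idx=0 pred=N actual=T -> ctr[0]=2
Ev 12: PC=0 idx=0 pred=T actual=N -> ctr[0]=1

Answer: 1 1 1 1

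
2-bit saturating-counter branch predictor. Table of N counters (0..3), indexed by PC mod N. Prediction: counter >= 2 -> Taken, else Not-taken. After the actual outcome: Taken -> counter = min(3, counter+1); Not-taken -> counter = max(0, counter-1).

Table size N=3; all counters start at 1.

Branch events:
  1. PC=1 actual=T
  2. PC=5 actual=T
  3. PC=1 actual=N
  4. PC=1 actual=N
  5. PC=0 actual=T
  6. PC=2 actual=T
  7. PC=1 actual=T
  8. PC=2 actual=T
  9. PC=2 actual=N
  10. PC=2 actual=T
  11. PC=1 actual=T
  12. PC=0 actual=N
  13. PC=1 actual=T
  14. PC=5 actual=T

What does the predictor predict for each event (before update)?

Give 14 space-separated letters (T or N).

Ev 1: PC=1 idx=1 pred=N actual=T -> ctr[1]=2
Ev 2: PC=5 idx=2 pred=N actual=T -> ctr[2]=2
Ev 3: PC=1 idx=1 pred=T actual=N -> ctr[1]=1
Ev 4: PC=1 idx=1 pred=N actual=N -> ctr[1]=0
Ev 5: PC=0 idx=0 pred=N actual=T -> ctr[0]=2
Ev 6: PC=2 idx=2 pred=T actual=T -> ctr[2]=3
Ev 7: PC=1 idx=1 pred=N actual=T -> ctr[1]=1
Ev 8: PC=2 idx=2 pred=T actual=T -> ctr[2]=3
Ev 9: PC=2 idx=2 pred=T actual=N -> ctr[2]=2
Ev 10: PC=2 idx=2 pred=T actual=T -> ctr[2]=3
Ev 11: PC=1 idx=1 pred=N actual=T -> ctr[1]=2
Ev 12: PC=0 idx=0 pred=T actual=N -> ctr[0]=1
Ev 13: PC=1 idx=1 pred=T actual=T -> ctr[1]=3
Ev 14: PC=5 idx=2 pred=T actual=T -> ctr[2]=3

Answer: N N T N N T N T T T N T T T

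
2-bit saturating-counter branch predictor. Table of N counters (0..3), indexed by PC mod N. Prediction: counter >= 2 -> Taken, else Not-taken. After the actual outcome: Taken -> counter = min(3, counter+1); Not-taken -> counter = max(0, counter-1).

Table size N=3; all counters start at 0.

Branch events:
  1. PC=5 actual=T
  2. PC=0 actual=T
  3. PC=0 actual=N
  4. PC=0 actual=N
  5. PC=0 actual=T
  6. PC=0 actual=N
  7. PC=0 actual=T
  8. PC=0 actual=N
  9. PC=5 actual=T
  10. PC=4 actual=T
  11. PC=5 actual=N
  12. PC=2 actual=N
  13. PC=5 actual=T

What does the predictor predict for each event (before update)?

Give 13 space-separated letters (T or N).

Answer: N N N N N N N N N N T N N

Derivation:
Ev 1: PC=5 idx=2 pred=N actual=T -> ctr[2]=1
Ev 2: PC=0 idx=0 pred=N actual=T -> ctr[0]=1
Ev 3: PC=0 idx=0 pred=N actual=N -> ctr[0]=0
Ev 4: PC=0 idx=0 pred=N actual=N -> ctr[0]=0
Ev 5: PC=0 idx=0 pred=N actual=T -> ctr[0]=1
Ev 6: PC=0 idx=0 pred=N actual=N -> ctr[0]=0
Ev 7: PC=0 idx=0 pred=N actual=T -> ctr[0]=1
Ev 8: PC=0 idx=0 pred=N actual=N -> ctr[0]=0
Ev 9: PC=5 idx=2 pred=N actual=T -> ctr[2]=2
Ev 10: PC=4 idx=1 pred=N actual=T -> ctr[1]=1
Ev 11: PC=5 idx=2 pred=T actual=N -> ctr[2]=1
Ev 12: PC=2 idx=2 pred=N actual=N -> ctr[2]=0
Ev 13: PC=5 idx=2 pred=N actual=T -> ctr[2]=1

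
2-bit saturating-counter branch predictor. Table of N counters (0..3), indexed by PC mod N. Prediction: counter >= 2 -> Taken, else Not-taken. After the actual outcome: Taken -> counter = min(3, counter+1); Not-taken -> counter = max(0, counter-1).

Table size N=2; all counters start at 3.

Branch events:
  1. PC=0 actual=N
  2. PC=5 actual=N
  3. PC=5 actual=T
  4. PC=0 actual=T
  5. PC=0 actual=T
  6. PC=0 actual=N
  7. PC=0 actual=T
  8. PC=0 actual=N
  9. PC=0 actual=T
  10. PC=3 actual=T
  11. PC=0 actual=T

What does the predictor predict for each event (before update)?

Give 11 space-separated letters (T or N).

Answer: T T T T T T T T T T T

Derivation:
Ev 1: PC=0 idx=0 pred=T actual=N -> ctr[0]=2
Ev 2: PC=5 idx=1 pred=T actual=N -> ctr[1]=2
Ev 3: PC=5 idx=1 pred=T actual=T -> ctr[1]=3
Ev 4: PC=0 idx=0 pred=T actual=T -> ctr[0]=3
Ev 5: PC=0 idx=0 pred=T actual=T -> ctr[0]=3
Ev 6: PC=0 idx=0 pred=T actual=N -> ctr[0]=2
Ev 7: PC=0 idx=0 pred=T actual=T -> ctr[0]=3
Ev 8: PC=0 idx=0 pred=T actual=N -> ctr[0]=2
Ev 9: PC=0 idx=0 pred=T actual=T -> ctr[0]=3
Ev 10: PC=3 idx=1 pred=T actual=T -> ctr[1]=3
Ev 11: PC=0 idx=0 pred=T actual=T -> ctr[0]=3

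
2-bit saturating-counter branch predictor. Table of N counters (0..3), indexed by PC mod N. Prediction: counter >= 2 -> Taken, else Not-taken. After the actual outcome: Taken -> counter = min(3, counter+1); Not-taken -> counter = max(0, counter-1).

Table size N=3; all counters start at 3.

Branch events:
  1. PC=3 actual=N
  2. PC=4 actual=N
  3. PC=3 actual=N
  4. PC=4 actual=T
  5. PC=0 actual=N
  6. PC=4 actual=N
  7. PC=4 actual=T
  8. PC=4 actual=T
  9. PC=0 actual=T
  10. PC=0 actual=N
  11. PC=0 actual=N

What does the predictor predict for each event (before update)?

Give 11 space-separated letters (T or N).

Ev 1: PC=3 idx=0 pred=T actual=N -> ctr[0]=2
Ev 2: PC=4 idx=1 pred=T actual=N -> ctr[1]=2
Ev 3: PC=3 idx=0 pred=T actual=N -> ctr[0]=1
Ev 4: PC=4 idx=1 pred=T actual=T -> ctr[1]=3
Ev 5: PC=0 idx=0 pred=N actual=N -> ctr[0]=0
Ev 6: PC=4 idx=1 pred=T actual=N -> ctr[1]=2
Ev 7: PC=4 idx=1 pred=T actual=T -> ctr[1]=3
Ev 8: PC=4 idx=1 pred=T actual=T -> ctr[1]=3
Ev 9: PC=0 idx=0 pred=N actual=T -> ctr[0]=1
Ev 10: PC=0 idx=0 pred=N actual=N -> ctr[0]=0
Ev 11: PC=0 idx=0 pred=N actual=N -> ctr[0]=0

Answer: T T T T N T T T N N N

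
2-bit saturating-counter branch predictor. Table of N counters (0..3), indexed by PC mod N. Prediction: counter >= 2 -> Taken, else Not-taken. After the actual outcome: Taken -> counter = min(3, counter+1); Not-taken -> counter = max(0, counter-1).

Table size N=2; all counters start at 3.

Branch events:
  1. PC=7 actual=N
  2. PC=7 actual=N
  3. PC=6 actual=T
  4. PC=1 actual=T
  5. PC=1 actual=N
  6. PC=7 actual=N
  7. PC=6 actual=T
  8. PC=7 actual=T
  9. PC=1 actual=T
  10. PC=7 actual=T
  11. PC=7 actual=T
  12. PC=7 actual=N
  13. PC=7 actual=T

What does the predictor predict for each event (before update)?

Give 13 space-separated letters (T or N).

Answer: T T T N T N T N N T T T T

Derivation:
Ev 1: PC=7 idx=1 pred=T actual=N -> ctr[1]=2
Ev 2: PC=7 idx=1 pred=T actual=N -> ctr[1]=1
Ev 3: PC=6 idx=0 pred=T actual=T -> ctr[0]=3
Ev 4: PC=1 idx=1 pred=N actual=T -> ctr[1]=2
Ev 5: PC=1 idx=1 pred=T actual=N -> ctr[1]=1
Ev 6: PC=7 idx=1 pred=N actual=N -> ctr[1]=0
Ev 7: PC=6 idx=0 pred=T actual=T -> ctr[0]=3
Ev 8: PC=7 idx=1 pred=N actual=T -> ctr[1]=1
Ev 9: PC=1 idx=1 pred=N actual=T -> ctr[1]=2
Ev 10: PC=7 idx=1 pred=T actual=T -> ctr[1]=3
Ev 11: PC=7 idx=1 pred=T actual=T -> ctr[1]=3
Ev 12: PC=7 idx=1 pred=T actual=N -> ctr[1]=2
Ev 13: PC=7 idx=1 pred=T actual=T -> ctr[1]=3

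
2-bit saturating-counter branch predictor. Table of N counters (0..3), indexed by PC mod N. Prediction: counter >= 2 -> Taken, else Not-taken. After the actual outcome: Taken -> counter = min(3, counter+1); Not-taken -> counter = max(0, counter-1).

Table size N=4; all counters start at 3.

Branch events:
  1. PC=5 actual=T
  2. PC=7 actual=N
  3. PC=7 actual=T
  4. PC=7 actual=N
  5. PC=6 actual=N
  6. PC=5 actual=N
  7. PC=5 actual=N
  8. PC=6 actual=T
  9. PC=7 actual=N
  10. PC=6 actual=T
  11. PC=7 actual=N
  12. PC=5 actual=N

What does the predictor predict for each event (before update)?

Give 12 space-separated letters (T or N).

Answer: T T T T T T T T T T N N

Derivation:
Ev 1: PC=5 idx=1 pred=T actual=T -> ctr[1]=3
Ev 2: PC=7 idx=3 pred=T actual=N -> ctr[3]=2
Ev 3: PC=7 idx=3 pred=T actual=T -> ctr[3]=3
Ev 4: PC=7 idx=3 pred=T actual=N -> ctr[3]=2
Ev 5: PC=6 idx=2 pred=T actual=N -> ctr[2]=2
Ev 6: PC=5 idx=1 pred=T actual=N -> ctr[1]=2
Ev 7: PC=5 idx=1 pred=T actual=N -> ctr[1]=1
Ev 8: PC=6 idx=2 pred=T actual=T -> ctr[2]=3
Ev 9: PC=7 idx=3 pred=T actual=N -> ctr[3]=1
Ev 10: PC=6 idx=2 pred=T actual=T -> ctr[2]=3
Ev 11: PC=7 idx=3 pred=N actual=N -> ctr[3]=0
Ev 12: PC=5 idx=1 pred=N actual=N -> ctr[1]=0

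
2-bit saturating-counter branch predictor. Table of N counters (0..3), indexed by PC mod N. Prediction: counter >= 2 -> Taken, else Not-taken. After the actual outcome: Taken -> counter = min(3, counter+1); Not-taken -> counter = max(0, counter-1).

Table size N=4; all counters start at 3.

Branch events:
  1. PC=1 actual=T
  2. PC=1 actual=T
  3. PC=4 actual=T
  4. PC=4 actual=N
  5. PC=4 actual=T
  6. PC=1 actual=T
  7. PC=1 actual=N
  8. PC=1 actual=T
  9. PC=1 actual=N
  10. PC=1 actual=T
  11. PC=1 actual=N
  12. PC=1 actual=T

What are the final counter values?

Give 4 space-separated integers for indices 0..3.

Ev 1: PC=1 idx=1 pred=T actual=T -> ctr[1]=3
Ev 2: PC=1 idx=1 pred=T actual=T -> ctr[1]=3
Ev 3: PC=4 idx=0 pred=T actual=T -> ctr[0]=3
Ev 4: PC=4 idx=0 pred=T actual=N -> ctr[0]=2
Ev 5: PC=4 idx=0 pred=T actual=T -> ctr[0]=3
Ev 6: PC=1 idx=1 pred=T actual=T -> ctr[1]=3
Ev 7: PC=1 idx=1 pred=T actual=N -> ctr[1]=2
Ev 8: PC=1 idx=1 pred=T actual=T -> ctr[1]=3
Ev 9: PC=1 idx=1 pred=T actual=N -> ctr[1]=2
Ev 10: PC=1 idx=1 pred=T actual=T -> ctr[1]=3
Ev 11: PC=1 idx=1 pred=T actual=N -> ctr[1]=2
Ev 12: PC=1 idx=1 pred=T actual=T -> ctr[1]=3

Answer: 3 3 3 3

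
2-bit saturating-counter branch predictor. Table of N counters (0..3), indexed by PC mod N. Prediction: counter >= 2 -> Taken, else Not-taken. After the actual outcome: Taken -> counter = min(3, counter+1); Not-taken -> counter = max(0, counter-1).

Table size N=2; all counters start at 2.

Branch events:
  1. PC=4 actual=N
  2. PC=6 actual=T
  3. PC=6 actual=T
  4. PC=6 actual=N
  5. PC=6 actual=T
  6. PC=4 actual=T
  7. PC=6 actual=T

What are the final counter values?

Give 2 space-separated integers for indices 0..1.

Ev 1: PC=4 idx=0 pred=T actual=N -> ctr[0]=1
Ev 2: PC=6 idx=0 pred=N actual=T -> ctr[0]=2
Ev 3: PC=6 idx=0 pred=T actual=T -> ctr[0]=3
Ev 4: PC=6 idx=0 pred=T actual=N -> ctr[0]=2
Ev 5: PC=6 idx=0 pred=T actual=T -> ctr[0]=3
Ev 6: PC=4 idx=0 pred=T actual=T -> ctr[0]=3
Ev 7: PC=6 idx=0 pred=T actual=T -> ctr[0]=3

Answer: 3 2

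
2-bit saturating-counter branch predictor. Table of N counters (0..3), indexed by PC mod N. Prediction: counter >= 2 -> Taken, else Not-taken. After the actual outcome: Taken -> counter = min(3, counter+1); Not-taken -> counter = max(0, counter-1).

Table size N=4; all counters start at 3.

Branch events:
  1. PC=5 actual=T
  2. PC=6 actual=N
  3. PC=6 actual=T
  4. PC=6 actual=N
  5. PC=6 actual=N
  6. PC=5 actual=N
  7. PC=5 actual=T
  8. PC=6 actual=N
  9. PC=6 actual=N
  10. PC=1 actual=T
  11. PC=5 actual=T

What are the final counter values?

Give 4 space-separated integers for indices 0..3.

Ev 1: PC=5 idx=1 pred=T actual=T -> ctr[1]=3
Ev 2: PC=6 idx=2 pred=T actual=N -> ctr[2]=2
Ev 3: PC=6 idx=2 pred=T actual=T -> ctr[2]=3
Ev 4: PC=6 idx=2 pred=T actual=N -> ctr[2]=2
Ev 5: PC=6 idx=2 pred=T actual=N -> ctr[2]=1
Ev 6: PC=5 idx=1 pred=T actual=N -> ctr[1]=2
Ev 7: PC=5 idx=1 pred=T actual=T -> ctr[1]=3
Ev 8: PC=6 idx=2 pred=N actual=N -> ctr[2]=0
Ev 9: PC=6 idx=2 pred=N actual=N -> ctr[2]=0
Ev 10: PC=1 idx=1 pred=T actual=T -> ctr[1]=3
Ev 11: PC=5 idx=1 pred=T actual=T -> ctr[1]=3

Answer: 3 3 0 3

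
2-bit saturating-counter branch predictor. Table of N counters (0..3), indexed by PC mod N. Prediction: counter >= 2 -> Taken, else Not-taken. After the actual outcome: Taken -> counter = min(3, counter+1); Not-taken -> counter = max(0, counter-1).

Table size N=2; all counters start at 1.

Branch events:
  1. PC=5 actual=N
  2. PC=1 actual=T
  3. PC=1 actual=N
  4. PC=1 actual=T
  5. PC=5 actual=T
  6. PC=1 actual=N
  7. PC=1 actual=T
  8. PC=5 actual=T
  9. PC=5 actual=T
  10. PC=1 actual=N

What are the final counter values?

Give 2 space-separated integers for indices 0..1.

Answer: 1 2

Derivation:
Ev 1: PC=5 idx=1 pred=N actual=N -> ctr[1]=0
Ev 2: PC=1 idx=1 pred=N actual=T -> ctr[1]=1
Ev 3: PC=1 idx=1 pred=N actual=N -> ctr[1]=0
Ev 4: PC=1 idx=1 pred=N actual=T -> ctr[1]=1
Ev 5: PC=5 idx=1 pred=N actual=T -> ctr[1]=2
Ev 6: PC=1 idx=1 pred=T actual=N -> ctr[1]=1
Ev 7: PC=1 idx=1 pred=N actual=T -> ctr[1]=2
Ev 8: PC=5 idx=1 pred=T actual=T -> ctr[1]=3
Ev 9: PC=5 idx=1 pred=T actual=T -> ctr[1]=3
Ev 10: PC=1 idx=1 pred=T actual=N -> ctr[1]=2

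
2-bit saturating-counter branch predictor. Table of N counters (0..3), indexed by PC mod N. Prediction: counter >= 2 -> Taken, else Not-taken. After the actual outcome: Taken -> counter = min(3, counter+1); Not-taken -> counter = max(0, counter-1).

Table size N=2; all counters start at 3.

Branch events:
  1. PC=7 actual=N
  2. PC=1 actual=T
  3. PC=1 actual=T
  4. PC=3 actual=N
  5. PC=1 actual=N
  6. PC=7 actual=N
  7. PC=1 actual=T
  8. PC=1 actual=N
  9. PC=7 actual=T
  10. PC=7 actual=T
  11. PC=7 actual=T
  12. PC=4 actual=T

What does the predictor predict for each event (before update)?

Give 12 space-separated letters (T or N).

Answer: T T T T T N N N N N T T

Derivation:
Ev 1: PC=7 idx=1 pred=T actual=N -> ctr[1]=2
Ev 2: PC=1 idx=1 pred=T actual=T -> ctr[1]=3
Ev 3: PC=1 idx=1 pred=T actual=T -> ctr[1]=3
Ev 4: PC=3 idx=1 pred=T actual=N -> ctr[1]=2
Ev 5: PC=1 idx=1 pred=T actual=N -> ctr[1]=1
Ev 6: PC=7 idx=1 pred=N actual=N -> ctr[1]=0
Ev 7: PC=1 idx=1 pred=N actual=T -> ctr[1]=1
Ev 8: PC=1 idx=1 pred=N actual=N -> ctr[1]=0
Ev 9: PC=7 idx=1 pred=N actual=T -> ctr[1]=1
Ev 10: PC=7 idx=1 pred=N actual=T -> ctr[1]=2
Ev 11: PC=7 idx=1 pred=T actual=T -> ctr[1]=3
Ev 12: PC=4 idx=0 pred=T actual=T -> ctr[0]=3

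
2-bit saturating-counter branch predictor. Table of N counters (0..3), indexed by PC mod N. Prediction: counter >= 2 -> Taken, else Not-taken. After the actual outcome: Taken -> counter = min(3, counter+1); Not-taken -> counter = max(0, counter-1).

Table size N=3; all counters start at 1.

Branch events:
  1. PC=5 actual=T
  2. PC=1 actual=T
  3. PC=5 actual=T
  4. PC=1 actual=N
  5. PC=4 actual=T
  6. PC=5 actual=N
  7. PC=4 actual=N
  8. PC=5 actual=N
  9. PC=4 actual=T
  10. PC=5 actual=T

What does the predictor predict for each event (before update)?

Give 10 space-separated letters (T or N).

Answer: N N T T N T T T N N

Derivation:
Ev 1: PC=5 idx=2 pred=N actual=T -> ctr[2]=2
Ev 2: PC=1 idx=1 pred=N actual=T -> ctr[1]=2
Ev 3: PC=5 idx=2 pred=T actual=T -> ctr[2]=3
Ev 4: PC=1 idx=1 pred=T actual=N -> ctr[1]=1
Ev 5: PC=4 idx=1 pred=N actual=T -> ctr[1]=2
Ev 6: PC=5 idx=2 pred=T actual=N -> ctr[2]=2
Ev 7: PC=4 idx=1 pred=T actual=N -> ctr[1]=1
Ev 8: PC=5 idx=2 pred=T actual=N -> ctr[2]=1
Ev 9: PC=4 idx=1 pred=N actual=T -> ctr[1]=2
Ev 10: PC=5 idx=2 pred=N actual=T -> ctr[2]=2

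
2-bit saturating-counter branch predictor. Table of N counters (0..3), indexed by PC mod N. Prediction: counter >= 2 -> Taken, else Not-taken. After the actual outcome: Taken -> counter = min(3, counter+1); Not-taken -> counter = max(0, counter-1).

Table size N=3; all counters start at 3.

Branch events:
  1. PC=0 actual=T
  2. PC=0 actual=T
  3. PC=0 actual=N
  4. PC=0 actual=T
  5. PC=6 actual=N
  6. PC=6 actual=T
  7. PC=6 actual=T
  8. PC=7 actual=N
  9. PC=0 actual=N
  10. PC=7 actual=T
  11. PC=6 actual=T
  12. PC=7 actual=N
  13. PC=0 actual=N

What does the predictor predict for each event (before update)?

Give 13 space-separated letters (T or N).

Ev 1: PC=0 idx=0 pred=T actual=T -> ctr[0]=3
Ev 2: PC=0 idx=0 pred=T actual=T -> ctr[0]=3
Ev 3: PC=0 idx=0 pred=T actual=N -> ctr[0]=2
Ev 4: PC=0 idx=0 pred=T actual=T -> ctr[0]=3
Ev 5: PC=6 idx=0 pred=T actual=N -> ctr[0]=2
Ev 6: PC=6 idx=0 pred=T actual=T -> ctr[0]=3
Ev 7: PC=6 idx=0 pred=T actual=T -> ctr[0]=3
Ev 8: PC=7 idx=1 pred=T actual=N -> ctr[1]=2
Ev 9: PC=0 idx=0 pred=T actual=N -> ctr[0]=2
Ev 10: PC=7 idx=1 pred=T actual=T -> ctr[1]=3
Ev 11: PC=6 idx=0 pred=T actual=T -> ctr[0]=3
Ev 12: PC=7 idx=1 pred=T actual=N -> ctr[1]=2
Ev 13: PC=0 idx=0 pred=T actual=N -> ctr[0]=2

Answer: T T T T T T T T T T T T T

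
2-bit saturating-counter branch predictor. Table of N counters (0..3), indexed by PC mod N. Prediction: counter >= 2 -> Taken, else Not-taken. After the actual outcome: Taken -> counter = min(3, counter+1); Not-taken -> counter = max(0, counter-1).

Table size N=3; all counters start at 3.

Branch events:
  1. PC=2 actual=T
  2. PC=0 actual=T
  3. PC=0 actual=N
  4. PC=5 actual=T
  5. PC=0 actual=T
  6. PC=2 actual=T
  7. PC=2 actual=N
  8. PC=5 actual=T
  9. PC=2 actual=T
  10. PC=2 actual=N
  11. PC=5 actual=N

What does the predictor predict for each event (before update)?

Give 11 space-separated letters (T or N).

Ev 1: PC=2 idx=2 pred=T actual=T -> ctr[2]=3
Ev 2: PC=0 idx=0 pred=T actual=T -> ctr[0]=3
Ev 3: PC=0 idx=0 pred=T actual=N -> ctr[0]=2
Ev 4: PC=5 idx=2 pred=T actual=T -> ctr[2]=3
Ev 5: PC=0 idx=0 pred=T actual=T -> ctr[0]=3
Ev 6: PC=2 idx=2 pred=T actual=T -> ctr[2]=3
Ev 7: PC=2 idx=2 pred=T actual=N -> ctr[2]=2
Ev 8: PC=5 idx=2 pred=T actual=T -> ctr[2]=3
Ev 9: PC=2 idx=2 pred=T actual=T -> ctr[2]=3
Ev 10: PC=2 idx=2 pred=T actual=N -> ctr[2]=2
Ev 11: PC=5 idx=2 pred=T actual=N -> ctr[2]=1

Answer: T T T T T T T T T T T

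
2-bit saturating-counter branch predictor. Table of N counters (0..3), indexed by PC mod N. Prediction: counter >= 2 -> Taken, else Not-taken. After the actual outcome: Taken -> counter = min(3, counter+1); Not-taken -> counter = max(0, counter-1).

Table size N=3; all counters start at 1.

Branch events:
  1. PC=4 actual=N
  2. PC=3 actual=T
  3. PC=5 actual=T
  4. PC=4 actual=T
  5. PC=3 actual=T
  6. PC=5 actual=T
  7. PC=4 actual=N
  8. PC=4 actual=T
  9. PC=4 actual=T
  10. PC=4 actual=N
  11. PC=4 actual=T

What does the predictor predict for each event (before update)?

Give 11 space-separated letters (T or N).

Ev 1: PC=4 idx=1 pred=N actual=N -> ctr[1]=0
Ev 2: PC=3 idx=0 pred=N actual=T -> ctr[0]=2
Ev 3: PC=5 idx=2 pred=N actual=T -> ctr[2]=2
Ev 4: PC=4 idx=1 pred=N actual=T -> ctr[1]=1
Ev 5: PC=3 idx=0 pred=T actual=T -> ctr[0]=3
Ev 6: PC=5 idx=2 pred=T actual=T -> ctr[2]=3
Ev 7: PC=4 idx=1 pred=N actual=N -> ctr[1]=0
Ev 8: PC=4 idx=1 pred=N actual=T -> ctr[1]=1
Ev 9: PC=4 idx=1 pred=N actual=T -> ctr[1]=2
Ev 10: PC=4 idx=1 pred=T actual=N -> ctr[1]=1
Ev 11: PC=4 idx=1 pred=N actual=T -> ctr[1]=2

Answer: N N N N T T N N N T N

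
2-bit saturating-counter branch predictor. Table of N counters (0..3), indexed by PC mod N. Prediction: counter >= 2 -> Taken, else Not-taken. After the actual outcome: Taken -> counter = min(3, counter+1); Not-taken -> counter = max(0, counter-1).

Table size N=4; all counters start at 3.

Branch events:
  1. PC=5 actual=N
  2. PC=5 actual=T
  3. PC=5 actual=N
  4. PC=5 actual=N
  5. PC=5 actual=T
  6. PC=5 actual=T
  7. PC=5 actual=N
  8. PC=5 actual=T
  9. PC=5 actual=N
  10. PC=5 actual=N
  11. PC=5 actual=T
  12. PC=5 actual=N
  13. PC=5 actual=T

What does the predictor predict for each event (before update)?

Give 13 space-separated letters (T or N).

Answer: T T T T N T T T T T N T N

Derivation:
Ev 1: PC=5 idx=1 pred=T actual=N -> ctr[1]=2
Ev 2: PC=5 idx=1 pred=T actual=T -> ctr[1]=3
Ev 3: PC=5 idx=1 pred=T actual=N -> ctr[1]=2
Ev 4: PC=5 idx=1 pred=T actual=N -> ctr[1]=1
Ev 5: PC=5 idx=1 pred=N actual=T -> ctr[1]=2
Ev 6: PC=5 idx=1 pred=T actual=T -> ctr[1]=3
Ev 7: PC=5 idx=1 pred=T actual=N -> ctr[1]=2
Ev 8: PC=5 idx=1 pred=T actual=T -> ctr[1]=3
Ev 9: PC=5 idx=1 pred=T actual=N -> ctr[1]=2
Ev 10: PC=5 idx=1 pred=T actual=N -> ctr[1]=1
Ev 11: PC=5 idx=1 pred=N actual=T -> ctr[1]=2
Ev 12: PC=5 idx=1 pred=T actual=N -> ctr[1]=1
Ev 13: PC=5 idx=1 pred=N actual=T -> ctr[1]=2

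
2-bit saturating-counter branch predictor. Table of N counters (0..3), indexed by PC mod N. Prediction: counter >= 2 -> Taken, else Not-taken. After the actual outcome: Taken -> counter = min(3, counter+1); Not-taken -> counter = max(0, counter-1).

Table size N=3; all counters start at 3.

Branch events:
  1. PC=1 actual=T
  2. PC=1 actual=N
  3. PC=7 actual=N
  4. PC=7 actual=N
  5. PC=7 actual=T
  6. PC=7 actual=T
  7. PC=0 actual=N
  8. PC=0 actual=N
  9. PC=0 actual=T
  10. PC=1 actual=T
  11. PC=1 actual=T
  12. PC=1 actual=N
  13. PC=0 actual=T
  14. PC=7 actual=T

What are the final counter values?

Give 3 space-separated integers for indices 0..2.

Answer: 3 3 3

Derivation:
Ev 1: PC=1 idx=1 pred=T actual=T -> ctr[1]=3
Ev 2: PC=1 idx=1 pred=T actual=N -> ctr[1]=2
Ev 3: PC=7 idx=1 pred=T actual=N -> ctr[1]=1
Ev 4: PC=7 idx=1 pred=N actual=N -> ctr[1]=0
Ev 5: PC=7 idx=1 pred=N actual=T -> ctr[1]=1
Ev 6: PC=7 idx=1 pred=N actual=T -> ctr[1]=2
Ev 7: PC=0 idx=0 pred=T actual=N -> ctr[0]=2
Ev 8: PC=0 idx=0 pred=T actual=N -> ctr[0]=1
Ev 9: PC=0 idx=0 pred=N actual=T -> ctr[0]=2
Ev 10: PC=1 idx=1 pred=T actual=T -> ctr[1]=3
Ev 11: PC=1 idx=1 pred=T actual=T -> ctr[1]=3
Ev 12: PC=1 idx=1 pred=T actual=N -> ctr[1]=2
Ev 13: PC=0 idx=0 pred=T actual=T -> ctr[0]=3
Ev 14: PC=7 idx=1 pred=T actual=T -> ctr[1]=3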